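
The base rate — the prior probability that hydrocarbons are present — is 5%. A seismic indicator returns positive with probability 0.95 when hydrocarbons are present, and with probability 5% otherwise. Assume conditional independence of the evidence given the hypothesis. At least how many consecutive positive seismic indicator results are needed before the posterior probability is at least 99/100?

3

Prior odds: 0.05 ÷ 0.95 = 1/19.
Likelihood ratio of a positive result = 0.95/0.05 = 19.
Target odds: 0.99 ÷ 0.01 = 99.
Need (1/19) × 19ⁿ ≥ 99, i.e. 19ⁿ ≥ 1881.
19² = 361 falls short of 1881 but 19³ = 6859 reaches it, so n = 3.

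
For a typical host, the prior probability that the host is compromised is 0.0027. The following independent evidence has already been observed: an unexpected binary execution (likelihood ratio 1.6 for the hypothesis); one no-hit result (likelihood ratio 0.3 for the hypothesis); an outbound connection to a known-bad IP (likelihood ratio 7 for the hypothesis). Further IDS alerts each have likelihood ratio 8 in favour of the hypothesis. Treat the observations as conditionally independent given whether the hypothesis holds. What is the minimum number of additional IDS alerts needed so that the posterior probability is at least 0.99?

5

Prior odds = 0.0027/0.9973 = 27/9973.
Combined Bayes factor of the evidence already in hand = 1.6 × 0.3 × 7 = 3.36.
Odds after that evidence = (27/9973) × 3.36 = 2268/249325.
Target odds = 0.99/0.01 = 99.
Need 8ⁿ ≥ 99 ÷ (2268/249325) = 2742575/252.
8⁴ = 4096 falls short of 2742575/252 but 8⁵ = 32768 reaches it, so n = 5.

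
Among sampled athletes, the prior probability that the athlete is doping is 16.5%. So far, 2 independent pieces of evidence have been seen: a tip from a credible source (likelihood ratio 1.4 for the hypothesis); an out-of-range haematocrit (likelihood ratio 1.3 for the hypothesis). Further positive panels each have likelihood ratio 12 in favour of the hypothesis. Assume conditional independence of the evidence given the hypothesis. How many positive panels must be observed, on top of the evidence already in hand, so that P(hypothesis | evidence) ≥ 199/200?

Prior odds = 0.165/0.835 = 33/167.
Combined Bayes factor of the evidence already in hand = 1.4 × 1.3 = 1.82.
Odds after that evidence = (33/167) × 1.82 = 3003/8350.
Target odds = 0.995/0.005 = 199.
Need 12ⁿ ≥ 199 ÷ (3003/8350) = 1661650/3003.
12² = 144 falls short of 1661650/3003 but 12³ = 1728 reaches it, so n = 3.

3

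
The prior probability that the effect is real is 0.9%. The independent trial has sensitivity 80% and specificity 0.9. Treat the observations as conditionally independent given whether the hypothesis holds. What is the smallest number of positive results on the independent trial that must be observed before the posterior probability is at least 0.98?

Prior odds: 0.009 ÷ 0.991 = 9/991.
False-positive rate = 1 − 0.9 = 0.1; likelihood ratio of a positive = 0.8/0.1 = 8.
Target posterior odds = 0.98/0.02 = 49.
Require 8ⁿ ≥ 49 ÷ (9/991) = 48559/9.
8⁴ = 4096 falls short of 48559/9 but 8⁵ = 32768 reaches it, so n = 5.

5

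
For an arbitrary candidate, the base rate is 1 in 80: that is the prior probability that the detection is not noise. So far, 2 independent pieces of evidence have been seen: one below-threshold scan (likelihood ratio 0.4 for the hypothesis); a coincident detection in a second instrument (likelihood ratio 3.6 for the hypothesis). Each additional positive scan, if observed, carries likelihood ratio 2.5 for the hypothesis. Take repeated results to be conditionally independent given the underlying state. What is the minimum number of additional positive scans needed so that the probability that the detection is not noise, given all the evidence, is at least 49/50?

Prior odds = 0.0125/0.9875 = 1/79.
Combined Bayes factor of the evidence already in hand = 0.4 × 3.6 = 1.44.
Odds after that evidence = (1/79) × 1.44 = 36/1975.
Target odds = 0.98/0.02 = 49.
Need 2.5ⁿ ≥ 49 ÷ (36/1975) = 96775/36.
2.5⁸ = 390625/256 falls short of 96775/36 but 2.5⁹ = 1953125/512 reaches it, so n = 9.

9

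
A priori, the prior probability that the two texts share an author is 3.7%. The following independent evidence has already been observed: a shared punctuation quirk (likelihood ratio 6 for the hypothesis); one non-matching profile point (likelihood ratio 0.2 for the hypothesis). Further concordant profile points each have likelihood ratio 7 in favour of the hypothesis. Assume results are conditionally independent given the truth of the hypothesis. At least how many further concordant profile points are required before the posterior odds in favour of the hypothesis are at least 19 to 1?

Prior odds = 0.037/0.963 = 37/963.
Combined Bayes factor of the evidence already in hand = 6 × 0.2 = 1.2.
Odds after that evidence = (37/963) × 1.2 = 74/1605.
Target odds = 19.
Need 7ⁿ ≥ 19 ÷ (74/1605) = 30495/74.
7³ = 343 falls short of 30495/74 but 7⁴ = 2401 reaches it, so n = 4.

4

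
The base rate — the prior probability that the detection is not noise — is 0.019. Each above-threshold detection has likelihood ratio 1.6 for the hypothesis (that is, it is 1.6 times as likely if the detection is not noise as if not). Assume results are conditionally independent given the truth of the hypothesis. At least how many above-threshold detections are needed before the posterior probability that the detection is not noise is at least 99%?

19

Prior odds = 0.019/0.981 = 19/981.
Likelihood ratio per above-threshold detection = 1.6.
Target odds: 0.99 ÷ 0.01 = 99.
Require 1.6ⁿ ≥ 99 ÷ (19/981) = 97119/19.
1.6¹⁸ ≈4722.37 falls short of 97119/19 but 1.6¹⁹ ≈7555.79 reaches it, so n = 19.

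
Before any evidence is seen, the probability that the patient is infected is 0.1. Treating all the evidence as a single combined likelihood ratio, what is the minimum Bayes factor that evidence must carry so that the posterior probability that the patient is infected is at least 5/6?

45

Prior odds = 0.1/0.9 = 1/9.
Target odds = (5/6)/(1/6) = 5.
Required Bayes factor = 5 ÷ (1/9) = 45.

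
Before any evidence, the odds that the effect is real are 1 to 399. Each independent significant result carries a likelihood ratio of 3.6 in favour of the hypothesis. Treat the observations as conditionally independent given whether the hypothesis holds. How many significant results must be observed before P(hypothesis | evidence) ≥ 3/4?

6

Prior odds = 1/399.
Likelihood ratio per significant result = 3.6.
Target posterior odds = 0.75/0.25 = 3.
Require 3.6ⁿ ≥ 3 ÷ (1/399) = 1197.
3.6⁵ = 604.66176 falls short of 1197 but 3.6⁶ = 34012224/15625 reaches it, so n = 6.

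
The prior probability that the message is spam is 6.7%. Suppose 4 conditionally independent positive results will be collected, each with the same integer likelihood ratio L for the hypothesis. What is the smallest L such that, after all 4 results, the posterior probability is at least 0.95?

Prior odds = 0.067/0.933 = 67/933.
Target odds = 0.95/0.05 = 19.
Need L⁴ ≥ 19 ÷ (67/933) = 17727/67.
4⁴ = 256 < 17727/67 ≤ 625 = 5⁴, so L = 5.

5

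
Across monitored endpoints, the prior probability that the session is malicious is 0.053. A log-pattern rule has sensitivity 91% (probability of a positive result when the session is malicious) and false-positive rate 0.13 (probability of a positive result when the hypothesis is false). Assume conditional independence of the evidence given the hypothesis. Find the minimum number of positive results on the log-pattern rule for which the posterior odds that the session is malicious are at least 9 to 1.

Prior odds = 0.053/0.947 = 53/947.
Likelihood ratio of a positive result = 0.91/0.13 = 7.
Target odds = 9.
Need (53/947) × 7ⁿ ≥ 9, i.e. 7ⁿ ≥ 8523/53.
7² = 49 falls short of 8523/53 but 7³ = 343 reaches it, so n = 3.

3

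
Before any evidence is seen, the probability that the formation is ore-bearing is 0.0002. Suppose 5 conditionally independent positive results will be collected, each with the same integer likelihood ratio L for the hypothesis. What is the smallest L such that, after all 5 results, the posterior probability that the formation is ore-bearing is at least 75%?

Prior odds = 0.0002/0.9998 = 1/4999.
Target odds = 0.75/0.25 = 3.
Need L⁵ ≥ 3 ÷ (1/4999) = 14997.
6⁵ = 7776 < 14997 ≤ 16807 = 7⁵, so L = 7.

7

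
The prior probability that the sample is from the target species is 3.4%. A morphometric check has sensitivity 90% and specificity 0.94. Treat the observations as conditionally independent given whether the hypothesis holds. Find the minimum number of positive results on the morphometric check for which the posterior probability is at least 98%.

Prior odds: 0.034 ÷ 0.966 = 17/483.
False-positive rate = 1 − 0.94 = 0.06; likelihood ratio of a positive = 0.9/0.06 = 15.
Target posterior odds = 0.98/0.02 = 49.
Require 15ⁿ ≥ 49 ÷ (17/483) = 23667/17.
15² = 225 falls short of 23667/17 but 15³ = 3375 reaches it, so n = 3.

3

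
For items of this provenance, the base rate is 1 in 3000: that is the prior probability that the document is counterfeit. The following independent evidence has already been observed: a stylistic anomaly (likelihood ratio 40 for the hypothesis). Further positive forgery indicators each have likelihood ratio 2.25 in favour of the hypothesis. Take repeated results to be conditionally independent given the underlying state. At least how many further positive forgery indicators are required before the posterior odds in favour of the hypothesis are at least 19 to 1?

9

Prior odds = (1/3000)/(2999/3000) = 1/2999.
Bayes factor of the evidence already in hand = 40.
Odds after that evidence = (1/2999) × 40 = 40/2999.
Target odds = 19.
Need 2.25ⁿ ≥ 19 ÷ (40/2999) = 1424.525.
2.25⁸ = 43046721/65536 falls short of 1424.525 but 2.25⁹ = 387420489/262144 reaches it, so n = 9.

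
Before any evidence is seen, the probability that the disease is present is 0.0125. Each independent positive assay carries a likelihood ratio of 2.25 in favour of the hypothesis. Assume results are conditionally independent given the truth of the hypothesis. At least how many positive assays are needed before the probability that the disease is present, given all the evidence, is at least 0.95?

10

Prior odds: 0.0125 ÷ 0.9875 = 1/79.
Likelihood ratio per positive assay = 2.25.
Target odds: 0.95 ÷ 0.05 = 19.
Need (1/79) × 2.25ⁿ ≥ 19, i.e. 2.25ⁿ ≥ 1501.
2.25⁹ = 387420489/262144 falls short of 1501 but 2.25¹⁰ ≈3325.26 reaches it, so n = 10.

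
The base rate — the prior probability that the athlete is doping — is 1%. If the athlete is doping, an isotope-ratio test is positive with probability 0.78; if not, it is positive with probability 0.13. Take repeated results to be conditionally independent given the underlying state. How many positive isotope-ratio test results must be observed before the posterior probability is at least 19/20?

5

Prior odds = 0.01/0.99 = 1/99.
Likelihood ratio of a positive = 0.78/0.13 = 6.
Target posterior odds = 0.95/0.05 = 19.
Need (1/99) × 6ⁿ ≥ 19, i.e. 6ⁿ ≥ 1881.
6⁴ = 1296 falls short of 1881 but 6⁵ = 7776 reaches it, so n = 5.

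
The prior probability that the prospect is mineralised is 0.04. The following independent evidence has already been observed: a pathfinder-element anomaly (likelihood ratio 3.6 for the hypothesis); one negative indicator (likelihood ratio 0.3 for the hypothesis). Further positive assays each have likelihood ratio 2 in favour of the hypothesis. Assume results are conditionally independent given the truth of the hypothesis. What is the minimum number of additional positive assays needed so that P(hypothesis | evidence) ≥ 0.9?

8

Prior odds = 0.04/0.96 = 1/24.
Combined Bayes factor of the evidence already in hand = 3.6 × 0.3 = 1.08.
Odds after that evidence = (1/24) × 1.08 = 0.045.
Target odds = 0.9/0.1 = 9.
Need 2ⁿ ≥ 9 ÷ 0.045 = 200.
2⁷ = 128 falls short of 200 but 2⁸ = 256 reaches it, so n = 8.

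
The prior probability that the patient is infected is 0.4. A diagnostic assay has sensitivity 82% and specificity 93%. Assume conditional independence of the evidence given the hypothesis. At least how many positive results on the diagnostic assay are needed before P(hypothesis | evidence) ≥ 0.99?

3

Prior odds = 0.4/0.6 = 2/3.
False-positive rate = 1 − 0.93 = 0.07; likelihood ratio of a positive = 0.82/0.07 = 82/7.
Target odds: 0.99 ÷ 0.01 = 99.
Need (2/3) × (82/7)ⁿ ≥ 99, i.e. (82/7)ⁿ ≥ 148.5.
(82/7)² = 6724/49 falls short of 148.5 but (82/7)³ = 551368/343 reaches it, so n = 3.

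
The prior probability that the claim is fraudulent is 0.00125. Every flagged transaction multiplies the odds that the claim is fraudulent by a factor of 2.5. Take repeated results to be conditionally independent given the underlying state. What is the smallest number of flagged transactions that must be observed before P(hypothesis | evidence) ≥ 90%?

Prior odds = 0.00125/0.99875 = 1/799.
Likelihood ratio per flagged transaction = 2.5.
Target posterior odds = 0.9/0.1 = 9.
Need (1/799) × 2.5ⁿ ≥ 9, i.e. 2.5ⁿ ≥ 7191.
2.5⁹ = 1953125/512 falls short of 7191 but 2.5¹⁰ = 9765625/1024 reaches it, so n = 10.

10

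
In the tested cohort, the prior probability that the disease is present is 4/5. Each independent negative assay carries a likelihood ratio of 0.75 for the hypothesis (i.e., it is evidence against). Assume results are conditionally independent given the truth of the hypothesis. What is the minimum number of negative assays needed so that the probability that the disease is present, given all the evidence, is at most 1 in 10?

13

Prior odds: 0.8 ÷ 0.2 = 4.
Likelihood ratio per negative assay = 0.75.
Target odds: 0.1 ÷ 0.9 = 1/9.
Require 0.75ⁿ ≤ 1/9 ÷ 4 = 1/36.
0.75¹² = 531441/16777216 is still above 1/36 but 0.75¹³ = 1594323/67108864 is at or below it, so n = 13.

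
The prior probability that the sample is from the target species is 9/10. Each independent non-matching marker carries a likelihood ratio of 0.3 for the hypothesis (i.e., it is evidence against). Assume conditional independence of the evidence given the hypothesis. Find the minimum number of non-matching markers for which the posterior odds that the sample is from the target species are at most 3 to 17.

4

Prior odds: 0.9 ÷ 0.1 = 9.
Likelihood ratio per non-matching marker = 0.3.
Target odds = 3/17.
Require 0.3ⁿ ≤ 3/17 ÷ 9 = 1/51.
0.3³ = 0.027 is still above 1/51 but 0.3⁴ = 0.0081 is at or below it, so n = 4.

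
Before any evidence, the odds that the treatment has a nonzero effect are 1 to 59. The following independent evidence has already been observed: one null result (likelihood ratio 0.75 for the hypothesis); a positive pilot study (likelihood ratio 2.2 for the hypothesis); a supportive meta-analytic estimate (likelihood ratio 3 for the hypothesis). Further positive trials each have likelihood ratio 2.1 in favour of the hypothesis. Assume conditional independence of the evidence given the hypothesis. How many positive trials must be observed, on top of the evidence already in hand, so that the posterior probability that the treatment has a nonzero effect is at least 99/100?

Prior odds = 1/59.
Combined Bayes factor of the evidence already in hand = 0.75 × 2.2 × 3 = 4.95.
Odds after that evidence = (1/59) × 4.95 = 99/1180.
Target odds = 0.99/0.01 = 99.
Need 2.1ⁿ ≥ 99 ÷ (99/1180) = 1180.
2.1⁹ ≈794.28 falls short of 1180 but 2.1¹⁰ ≈1667.99 reaches it, so n = 10.

10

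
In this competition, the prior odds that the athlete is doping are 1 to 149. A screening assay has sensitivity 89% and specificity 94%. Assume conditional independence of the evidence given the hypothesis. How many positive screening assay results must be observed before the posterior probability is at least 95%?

Prior odds = 1/149.
False-positive rate = 1 − 0.94 = 0.06; likelihood ratio of a positive = 0.89/0.06 = 89/6.
Target odds: 0.95 ÷ 0.05 = 19.
Require (89/6)ⁿ ≥ 19 ÷ (1/149) = 2831.
(89/6)² = 7921/36 falls short of 2831 but (89/6)³ = 704969/216 reaches it, so n = 3.

3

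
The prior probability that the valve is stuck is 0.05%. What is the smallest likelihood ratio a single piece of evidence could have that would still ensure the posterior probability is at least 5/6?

9995

Prior odds = 0.0005/0.9995 = 1/1999.
Target odds = (5/6)/(1/6) = 5.
Required Bayes factor = 5 ÷ (1/1999) = 9995.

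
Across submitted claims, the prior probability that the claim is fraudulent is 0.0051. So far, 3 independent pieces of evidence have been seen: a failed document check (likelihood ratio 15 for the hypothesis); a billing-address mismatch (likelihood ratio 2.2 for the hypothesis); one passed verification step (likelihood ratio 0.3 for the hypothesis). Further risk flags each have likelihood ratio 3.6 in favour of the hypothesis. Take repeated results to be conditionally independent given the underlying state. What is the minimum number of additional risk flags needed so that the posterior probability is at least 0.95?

Prior odds = 0.0051/0.9949 = 51/9949.
Combined Bayes factor of the evidence already in hand = 15 × 2.2 × 0.3 = 9.9.
Odds after that evidence = (51/9949) × 9.9 = 5049/99490.
Target odds = 0.95/0.05 = 19.
Need 3.6ⁿ ≥ 19 ÷ (5049/99490) = 1890310/5049.
3.6⁴ = 167.9616 falls short of 1890310/5049 but 3.6⁵ = 604.66176 reaches it, so n = 5.

5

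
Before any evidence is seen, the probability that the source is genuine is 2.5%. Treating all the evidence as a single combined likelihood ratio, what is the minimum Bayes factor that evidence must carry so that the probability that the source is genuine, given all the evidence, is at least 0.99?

Prior odds = 0.025/0.975 = 1/39.
Target odds = 0.99/0.01 = 99.
Required Bayes factor = 99 ÷ (1/39) = 3861.

3861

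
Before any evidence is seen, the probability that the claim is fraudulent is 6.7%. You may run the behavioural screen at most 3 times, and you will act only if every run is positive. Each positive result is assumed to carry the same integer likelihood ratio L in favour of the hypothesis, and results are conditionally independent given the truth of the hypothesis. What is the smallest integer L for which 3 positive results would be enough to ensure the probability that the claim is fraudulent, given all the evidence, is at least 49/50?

Prior odds = 0.067/0.933 = 67/933.
Target odds = 0.98/0.02 = 49.
Need L³ ≥ 49 ÷ (67/933) = 45717/67.
8³ = 512 < 45717/67 ≤ 729 = 9³, so L = 9.

9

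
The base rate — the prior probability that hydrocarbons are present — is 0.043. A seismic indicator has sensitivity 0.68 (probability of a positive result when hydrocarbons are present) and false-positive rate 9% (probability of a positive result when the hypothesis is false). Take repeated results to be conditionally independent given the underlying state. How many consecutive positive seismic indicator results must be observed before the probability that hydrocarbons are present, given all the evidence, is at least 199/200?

Prior odds = 0.043/0.957 = 43/957.
Likelihood ratio of a positive result = 0.68/0.09 = 68/9.
Target odds: 0.995 ÷ 0.005 = 199.
Require (68/9)ⁿ ≥ 199 ÷ (43/957) = 190443/43.
(68/9)⁴ = 21381376/6561 falls short of 190443/43 but (68/9)⁵ ≈24622.5 reaches it, so n = 5.

5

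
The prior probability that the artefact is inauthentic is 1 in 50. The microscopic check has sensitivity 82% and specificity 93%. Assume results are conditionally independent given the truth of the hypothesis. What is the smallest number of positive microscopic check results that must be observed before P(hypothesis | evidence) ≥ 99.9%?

5

Prior odds = 0.02/0.98 = 1/49.
False-positive rate = 1 − 0.93 = 0.07; likelihood ratio of a positive = 0.82/0.07 = 82/7.
Target posterior odds = 0.999/0.001 = 999.
Require (82/7)ⁿ ≥ 999 ÷ (1/49) = 48951.
(82/7)⁴ = 45212176/2401 falls short of 48951 but (82/7)⁵ ≈220587 reaches it, so n = 5.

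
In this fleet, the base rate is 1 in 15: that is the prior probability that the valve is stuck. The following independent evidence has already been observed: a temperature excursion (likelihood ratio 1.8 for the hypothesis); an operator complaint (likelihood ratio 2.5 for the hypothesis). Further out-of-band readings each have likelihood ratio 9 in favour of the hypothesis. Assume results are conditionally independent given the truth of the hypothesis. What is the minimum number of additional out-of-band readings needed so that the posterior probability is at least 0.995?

3

Prior odds = (1/15)/(14/15) = 1/14.
Combined Bayes factor of the evidence already in hand = 1.8 × 2.5 = 4.5.
Odds after that evidence = (1/14) × 4.5 = 9/28.
Target odds = 0.995/0.005 = 199.
Need 9ⁿ ≥ 199 ÷ (9/28) = 5572/9.
9² = 81 falls short of 5572/9 but 9³ = 729 reaches it, so n = 3.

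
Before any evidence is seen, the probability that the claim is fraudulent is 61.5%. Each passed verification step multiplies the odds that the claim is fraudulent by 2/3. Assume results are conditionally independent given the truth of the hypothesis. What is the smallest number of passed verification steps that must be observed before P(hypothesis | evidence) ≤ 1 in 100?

13

Prior odds = 0.615/0.385 = 123/77.
Likelihood ratio per passed verification step = 2/3.
Target odds: 0.01 ÷ 0.99 = 1/99.
Require (2/3)ⁿ ≤ 1/99 ÷ (123/77) = 7/1107.
(2/3)¹² = 4096/531441 is still above 7/1107 but (2/3)¹³ = 8192/1594323 is at or below it, so n = 13.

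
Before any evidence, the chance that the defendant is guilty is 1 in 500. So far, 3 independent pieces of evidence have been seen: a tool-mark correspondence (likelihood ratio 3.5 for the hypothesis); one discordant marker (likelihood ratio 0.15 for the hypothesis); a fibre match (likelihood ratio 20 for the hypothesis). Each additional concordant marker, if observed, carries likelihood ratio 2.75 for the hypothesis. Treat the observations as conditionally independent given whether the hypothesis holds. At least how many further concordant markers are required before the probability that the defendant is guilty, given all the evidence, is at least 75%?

Prior odds = 0.002/0.998 = 1/499.
Combined Bayes factor of the evidence already in hand = 3.5 × 0.15 × 20 = 10.5.
Odds after that evidence = (1/499) × 10.5 = 21/998.
Target odds = 0.75/0.25 = 3.
Need 2.75ⁿ ≥ 3 ÷ (21/998) = 998/7.
2.75⁴ = 57.19140625 falls short of 998/7 but 2.75⁵ = 161051/1024 reaches it, so n = 5.

5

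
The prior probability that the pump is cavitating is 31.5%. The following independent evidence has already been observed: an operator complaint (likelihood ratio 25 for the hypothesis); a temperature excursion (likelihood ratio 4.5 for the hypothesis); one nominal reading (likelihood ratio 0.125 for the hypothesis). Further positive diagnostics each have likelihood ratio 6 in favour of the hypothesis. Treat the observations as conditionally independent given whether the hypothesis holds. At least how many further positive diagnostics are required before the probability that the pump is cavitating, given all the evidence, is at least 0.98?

2

Prior odds = 0.315/0.685 = 63/137.
Combined Bayes factor of the evidence already in hand = 25 × 4.5 × 0.125 = 14.0625.
Odds after that evidence = (63/137) × 14.0625 = 14175/2192.
Target odds = 0.98/0.02 = 49.
Need 6ⁿ ≥ 49 ÷ (14175/2192) = 15344/2025.
6¹ = 6 falls short of 15344/2025 but 6² = 36 reaches it, so n = 2.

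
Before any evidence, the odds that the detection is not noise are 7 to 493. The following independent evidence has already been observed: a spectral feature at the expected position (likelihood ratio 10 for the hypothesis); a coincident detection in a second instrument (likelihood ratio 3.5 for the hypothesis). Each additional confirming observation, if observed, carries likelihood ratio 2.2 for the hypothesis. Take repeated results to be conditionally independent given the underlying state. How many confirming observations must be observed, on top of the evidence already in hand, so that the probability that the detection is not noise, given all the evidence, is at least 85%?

Prior odds = 7/493.
Combined Bayes factor of the evidence already in hand = 10 × 3.5 = 35.
Odds after that evidence = (7/493) × 35 = 245/493.
Target odds = 0.85/0.15 = 17/3.
Need 2.2ⁿ ≥ 17/3 ÷ (245/493) = 8381/735.
2.2³ = 10.648 falls short of 8381/735 but 2.2⁴ = 23.4256 reaches it, so n = 4.

4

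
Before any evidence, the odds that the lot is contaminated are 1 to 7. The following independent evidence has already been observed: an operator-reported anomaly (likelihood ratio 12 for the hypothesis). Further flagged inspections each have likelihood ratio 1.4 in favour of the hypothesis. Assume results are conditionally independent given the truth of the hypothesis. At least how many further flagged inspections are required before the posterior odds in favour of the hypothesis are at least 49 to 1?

Prior odds = 1/7.
Bayes factor of the evidence already in hand = 12.
Odds after that evidence = (1/7) × 12 = 12/7.
Target odds = 49.
Need 1.4ⁿ ≥ 49 ÷ (12/7) = 343/12.
1.4⁹ = 40353607/1953125 falls short of 343/12 but 1.4¹⁰ = 282475249/9765625 reaches it, so n = 10.

10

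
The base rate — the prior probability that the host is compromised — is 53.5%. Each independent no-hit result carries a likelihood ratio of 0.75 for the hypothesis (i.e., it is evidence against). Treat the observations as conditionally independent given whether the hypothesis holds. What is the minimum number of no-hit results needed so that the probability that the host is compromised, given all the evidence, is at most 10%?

9

Prior odds: 0.535 ÷ 0.465 = 107/93.
Likelihood ratio per no-hit result = 0.75.
Target posterior odds = 0.1/0.9 = 1/9.
Need (107/93) × 0.75ⁿ ≤ 1/9, i.e. 0.75ⁿ ≤ 31/321.
0.75⁸ = 6561/65536 is still above 31/321 but 0.75⁹ = 19683/262144 is at or below it, so n = 9.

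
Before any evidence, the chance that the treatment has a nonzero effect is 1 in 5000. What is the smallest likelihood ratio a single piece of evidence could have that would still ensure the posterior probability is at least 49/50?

244951

Prior odds = 0.0002/0.9998 = 1/4999.
Target odds = 0.98/0.02 = 49.
Required Bayes factor = 49 ÷ (1/4999) = 244951.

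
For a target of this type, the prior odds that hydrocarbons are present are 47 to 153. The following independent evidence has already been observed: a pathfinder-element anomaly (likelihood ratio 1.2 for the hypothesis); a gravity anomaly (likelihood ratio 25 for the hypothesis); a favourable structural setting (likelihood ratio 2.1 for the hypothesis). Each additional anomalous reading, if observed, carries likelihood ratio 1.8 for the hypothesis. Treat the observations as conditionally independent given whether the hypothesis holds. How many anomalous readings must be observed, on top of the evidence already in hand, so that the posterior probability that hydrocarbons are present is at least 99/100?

3

Prior odds = 47/153.
Combined Bayes factor of the evidence already in hand = 1.2 × 25 × 2.1 = 63.
Odds after that evidence = (47/153) × 63 = 329/17.
Target odds = 0.99/0.01 = 99.
Need 1.8ⁿ ≥ 99 ÷ (329/17) = 1683/329.
1.8² = 3.24 falls short of 1683/329 but 1.8³ = 5.832 reaches it, so n = 3.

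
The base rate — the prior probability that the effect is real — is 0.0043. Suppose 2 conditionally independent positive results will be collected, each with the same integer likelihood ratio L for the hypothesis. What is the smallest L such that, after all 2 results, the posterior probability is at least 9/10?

46

Prior odds = 0.0043/0.9957 = 43/9957.
Target odds = 0.9/0.1 = 9.
Need L² ≥ 9 ÷ (43/9957) = 89613/43.
45² = 2025 < 89613/43 ≤ 2116 = 46², so L = 46.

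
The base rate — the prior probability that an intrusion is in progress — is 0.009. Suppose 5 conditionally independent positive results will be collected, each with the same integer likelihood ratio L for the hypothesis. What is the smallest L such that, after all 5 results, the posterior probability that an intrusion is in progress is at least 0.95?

Prior odds = 0.009/0.991 = 9/991.
Target odds = 0.95/0.05 = 19.
Need L⁵ ≥ 19 ÷ (9/991) = 18829/9.
4⁵ = 1024 < 18829/9 ≤ 3125 = 5⁵, so L = 5.

5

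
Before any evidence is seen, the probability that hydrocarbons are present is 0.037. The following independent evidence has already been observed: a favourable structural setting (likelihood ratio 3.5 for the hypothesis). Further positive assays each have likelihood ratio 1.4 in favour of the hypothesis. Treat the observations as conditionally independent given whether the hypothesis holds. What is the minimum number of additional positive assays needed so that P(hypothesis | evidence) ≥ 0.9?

13

Prior odds = 0.037/0.963 = 37/963.
Bayes factor of the evidence already in hand = 3.5.
Odds after that evidence = (37/963) × 3.5 = 259/1926.
Target odds = 0.9/0.1 = 9.
Need 1.4ⁿ ≥ 9 ÷ (259/1926) = 17334/259.
1.4¹² ≈56.6939 falls short of 17334/259 but 1.4¹³ ≈79.3715 reaches it, so n = 13.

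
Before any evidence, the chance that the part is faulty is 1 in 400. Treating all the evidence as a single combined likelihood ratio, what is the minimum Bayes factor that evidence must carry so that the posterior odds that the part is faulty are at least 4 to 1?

Prior odds = 0.0025/0.9975 = 1/399.
Target odds = 4.
Required Bayes factor = 4 ÷ (1/399) = 1596.

1596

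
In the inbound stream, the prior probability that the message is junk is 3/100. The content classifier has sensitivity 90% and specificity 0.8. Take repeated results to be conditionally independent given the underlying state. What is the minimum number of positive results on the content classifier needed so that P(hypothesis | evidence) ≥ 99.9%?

7

Prior odds = 0.03/0.97 = 3/97.
False-positive rate = 1 − 0.8 = 0.2; likelihood ratio of a positive = 0.9/0.2 = 4.5.
Target odds: 0.999 ÷ 0.001 = 999.
Need (3/97) × 4.5ⁿ ≥ 999, i.e. 4.5ⁿ ≥ 32301.
4.5⁶ = 8303.765625 falls short of 32301 but 4.5⁷ = 4782969/128 reaches it, so n = 7.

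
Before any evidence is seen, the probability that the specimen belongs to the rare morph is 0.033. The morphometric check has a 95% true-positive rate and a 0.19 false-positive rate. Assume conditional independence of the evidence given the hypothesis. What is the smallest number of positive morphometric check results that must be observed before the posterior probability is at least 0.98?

Prior odds: 0.033 ÷ 0.967 = 33/967.
Likelihood ratio of a positive result = 0.95/0.19 = 5.
Target odds: 0.98 ÷ 0.02 = 49.
Need (33/967) × 5ⁿ ≥ 49, i.e. 5ⁿ ≥ 47383/33.
5⁴ = 625 falls short of 47383/33 but 5⁵ = 3125 reaches it, so n = 5.

5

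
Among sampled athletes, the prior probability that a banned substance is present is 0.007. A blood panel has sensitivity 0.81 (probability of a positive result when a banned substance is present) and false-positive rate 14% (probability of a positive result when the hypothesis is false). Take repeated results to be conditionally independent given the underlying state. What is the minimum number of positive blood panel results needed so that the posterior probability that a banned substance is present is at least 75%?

Prior odds: 0.007 ÷ 0.993 = 7/993.
Likelihood ratio of a positive result = 0.81/0.14 = 81/14.
Target odds: 0.75 ÷ 0.25 = 3.
Require (81/14)ⁿ ≥ 3 ÷ (7/993) = 2979/7.
(81/14)³ = 531441/2744 falls short of 2979/7 but (81/14)⁴ = 43046721/38416 reaches it, so n = 4.

4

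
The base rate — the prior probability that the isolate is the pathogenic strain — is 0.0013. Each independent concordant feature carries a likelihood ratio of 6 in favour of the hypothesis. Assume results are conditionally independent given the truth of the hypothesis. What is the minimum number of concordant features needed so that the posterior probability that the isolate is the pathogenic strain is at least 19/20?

Prior odds: 0.0013 ÷ 0.9987 = 13/9987.
Likelihood ratio per concordant feature = 6.
Target posterior odds = 0.95/0.05 = 19.
Require 6ⁿ ≥ 19 ÷ (13/9987) = 189753/13.
6⁵ = 7776 falls short of 189753/13 but 6⁶ = 46656 reaches it, so n = 6.

6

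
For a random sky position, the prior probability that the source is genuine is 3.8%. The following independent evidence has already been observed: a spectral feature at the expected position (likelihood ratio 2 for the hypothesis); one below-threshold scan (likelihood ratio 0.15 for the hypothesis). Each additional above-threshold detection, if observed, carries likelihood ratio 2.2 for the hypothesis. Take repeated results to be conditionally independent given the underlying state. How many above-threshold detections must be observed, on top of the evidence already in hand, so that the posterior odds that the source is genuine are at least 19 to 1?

10

Prior odds = 0.038/0.962 = 19/481.
Combined Bayes factor of the evidence already in hand = 2 × 0.15 = 0.3.
Odds after that evidence = (19/481) × 0.3 = 57/4810.
Target odds = 19.
Need 2.2ⁿ ≥ 19 ÷ (57/4810) = 4810/3.
2.2⁹ ≈1207.27 falls short of 4810/3 but 2.2¹⁰ ≈2655.99 reaches it, so n = 10.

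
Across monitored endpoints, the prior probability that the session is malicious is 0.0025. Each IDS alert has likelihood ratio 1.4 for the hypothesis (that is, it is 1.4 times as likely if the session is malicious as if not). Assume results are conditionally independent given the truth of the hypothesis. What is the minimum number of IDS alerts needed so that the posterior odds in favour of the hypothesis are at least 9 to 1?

Prior odds: 0.0025 ÷ 0.9975 = 1/399.
Likelihood ratio per IDS alert = 1.4.
Target odds = 9.
Require 1.4ⁿ ≥ 9 ÷ (1/399) = 3591.
1.4²⁴ ≈3214.2 falls short of 3591 but 1.4²⁵ ≈4499.88 reaches it, so n = 25.

25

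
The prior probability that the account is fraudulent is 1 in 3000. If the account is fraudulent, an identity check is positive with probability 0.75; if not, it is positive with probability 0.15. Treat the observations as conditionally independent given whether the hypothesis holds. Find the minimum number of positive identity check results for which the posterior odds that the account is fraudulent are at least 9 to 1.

Prior odds = (1/3000)/(2999/3000) = 1/2999.
Likelihood ratio of a positive = 0.75/0.15 = 5.
Target odds = 9.
Need (1/2999) × 5ⁿ ≥ 9, i.e. 5ⁿ ≥ 26991.
5⁶ = 15625 falls short of 26991 but 5⁷ = 78125 reaches it, so n = 7.

7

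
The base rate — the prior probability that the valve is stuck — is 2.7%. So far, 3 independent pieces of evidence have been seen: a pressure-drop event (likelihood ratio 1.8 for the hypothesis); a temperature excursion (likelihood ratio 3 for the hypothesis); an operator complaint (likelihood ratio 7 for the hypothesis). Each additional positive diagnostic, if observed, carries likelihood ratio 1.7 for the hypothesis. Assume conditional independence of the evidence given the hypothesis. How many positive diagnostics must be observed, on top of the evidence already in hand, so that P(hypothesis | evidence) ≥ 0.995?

10

Prior odds = 0.027/0.973 = 27/973.
Combined Bayes factor of the evidence already in hand = 1.8 × 3 × 7 = 37.8.
Odds after that evidence = (27/973) × 37.8 = 729/695.
Target odds = 0.995/0.005 = 199.
Need 1.7ⁿ ≥ 199 ÷ (729/695) = 138305/729.
1.7⁹ ≈118.588 falls short of 138305/729 but 1.7¹⁰ ≈201.599 reaches it, so n = 10.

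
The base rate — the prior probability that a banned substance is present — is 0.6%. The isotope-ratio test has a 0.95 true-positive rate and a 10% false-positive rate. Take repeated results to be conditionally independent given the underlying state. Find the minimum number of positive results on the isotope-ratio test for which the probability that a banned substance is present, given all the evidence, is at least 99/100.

Prior odds: 0.006 ÷ 0.994 = 3/497.
Likelihood ratio of a positive result = 0.95/0.1 = 9.5.
Target posterior odds = 0.99/0.01 = 99.
Need (3/497) × 9.5ⁿ ≥ 99, i.e. 9.5ⁿ ≥ 16401.
9.5⁴ = 8145.0625 falls short of 16401 but 9.5⁵ = 77378.09375 reaches it, so n = 5.

5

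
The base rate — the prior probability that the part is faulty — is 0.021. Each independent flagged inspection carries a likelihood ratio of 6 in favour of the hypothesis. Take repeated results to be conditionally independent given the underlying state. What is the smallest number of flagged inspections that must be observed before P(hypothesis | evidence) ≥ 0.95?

4

Prior odds = 0.021/0.979 = 21/979.
Likelihood ratio per flagged inspection = 6.
Target odds: 0.95 ÷ 0.05 = 19.
Need (21/979) × 6ⁿ ≥ 19, i.e. 6ⁿ ≥ 18601/21.
6³ = 216 falls short of 18601/21 but 6⁴ = 1296 reaches it, so n = 4.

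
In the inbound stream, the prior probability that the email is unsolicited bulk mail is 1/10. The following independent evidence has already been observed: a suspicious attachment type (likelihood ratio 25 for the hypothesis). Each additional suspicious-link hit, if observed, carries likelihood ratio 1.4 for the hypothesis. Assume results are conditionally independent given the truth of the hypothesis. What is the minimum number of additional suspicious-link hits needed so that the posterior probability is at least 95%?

Prior odds = 0.1/0.9 = 1/9.
Bayes factor of the evidence already in hand = 25.
Odds after that evidence = (1/9) × 25 = 25/9.
Target odds = 0.95/0.05 = 19.
Need 1.4ⁿ ≥ 19 ÷ (25/9) = 6.84.
1.4⁵ = 5.37824 falls short of 6.84 but 1.4⁶ = 117649/15625 reaches it, so n = 6.

6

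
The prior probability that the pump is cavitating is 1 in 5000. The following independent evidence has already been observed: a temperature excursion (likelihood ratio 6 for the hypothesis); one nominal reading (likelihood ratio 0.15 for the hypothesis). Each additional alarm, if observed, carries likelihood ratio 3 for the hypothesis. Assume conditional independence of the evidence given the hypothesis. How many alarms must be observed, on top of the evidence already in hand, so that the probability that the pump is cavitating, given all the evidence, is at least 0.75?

Prior odds = 0.0002/0.9998 = 1/4999.
Combined Bayes factor of the evidence already in hand = 6 × 0.15 = 0.9.
Odds after that evidence = (1/4999) × 0.9 = 9/49990.
Target odds = 0.75/0.25 = 3.
Need 3ⁿ ≥ 3 ÷ (9/49990) = 49990/3.
3⁸ = 6561 falls short of 49990/3 but 3⁹ = 19683 reaches it, so n = 9.

9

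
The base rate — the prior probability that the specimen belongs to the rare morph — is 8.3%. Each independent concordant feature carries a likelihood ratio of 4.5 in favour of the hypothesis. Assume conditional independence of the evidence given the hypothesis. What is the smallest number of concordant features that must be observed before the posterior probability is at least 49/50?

Prior odds = 0.083/0.917 = 83/917.
Likelihood ratio per concordant feature = 4.5.
Target odds: 0.98 ÷ 0.02 = 49.
Need (83/917) × 4.5ⁿ ≥ 49, i.e. 4.5ⁿ ≥ 44933/83.
4.5⁴ = 410.0625 falls short of 44933/83 but 4.5⁵ = 1845.28125 reaches it, so n = 5.

5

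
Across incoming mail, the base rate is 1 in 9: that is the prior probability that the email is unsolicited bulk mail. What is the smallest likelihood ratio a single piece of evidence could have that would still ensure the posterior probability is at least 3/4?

Prior odds = (1/9)/(8/9) = 0.125.
Target odds = 0.75/0.25 = 3.
Required Bayes factor = 3 ÷ 0.125 = 24.

24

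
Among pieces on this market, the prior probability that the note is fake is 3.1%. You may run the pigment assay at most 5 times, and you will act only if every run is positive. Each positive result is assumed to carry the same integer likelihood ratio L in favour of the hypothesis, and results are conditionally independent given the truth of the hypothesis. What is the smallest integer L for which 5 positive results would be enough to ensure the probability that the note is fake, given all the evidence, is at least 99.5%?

6

Prior odds = 0.031/0.969 = 31/969.
Target odds = 0.995/0.005 = 199.
Need L⁵ ≥ 199 ÷ (31/969) = 192831/31.
5⁵ = 3125 < 192831/31 ≤ 7776 = 6⁵, so L = 6.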